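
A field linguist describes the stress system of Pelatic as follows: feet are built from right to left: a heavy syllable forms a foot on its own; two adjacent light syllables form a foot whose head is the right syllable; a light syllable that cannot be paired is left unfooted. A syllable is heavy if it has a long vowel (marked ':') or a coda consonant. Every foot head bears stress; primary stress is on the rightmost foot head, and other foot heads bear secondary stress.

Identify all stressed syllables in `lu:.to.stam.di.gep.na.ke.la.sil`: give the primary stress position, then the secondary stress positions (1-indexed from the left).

Weights: 1 lu: H, 2 to L, 3 stam H, 4 di L, 5 gep H, 6 na L, 7 ke L, 8 la L, 9 sil H.
Parse right to left (heavy = foot alone; LL = one foot; stranded L unfooted): (ˈlu:) to (ˈstam) di (ˈgep) na (ke.ˈla) (ˈsil).
Foot heads: 1, 3, 5, 8, 9.
Primary stress on the rightmost head = syllable 9.
Secondary stress on 1, 3, 5, 8: ˌlu:.to.ˌstam.di.ˌgep.na.ke.ˌla.ˈsil.

primary 9, secondary 1, 3, 5, 8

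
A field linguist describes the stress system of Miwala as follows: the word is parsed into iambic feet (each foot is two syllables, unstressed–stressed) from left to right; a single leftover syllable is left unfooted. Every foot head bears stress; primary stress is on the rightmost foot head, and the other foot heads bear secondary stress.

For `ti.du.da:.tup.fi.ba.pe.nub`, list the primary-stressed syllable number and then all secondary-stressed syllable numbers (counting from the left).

Parse left to right into iambic (σˈσ) feet: (ti.ˈdu) (da:.ˈtup) (fi.ˈba) (pe.ˈnub).
Foot heads (stressed positions): 2, 4, 6, 8.
End Rule Rightmost: primary stress on the rightmost head = syllable 8.
Secondary stress on 2, 4, 6: ti.ˌdu.da:.ˌtup.fi.ˌba.pe.ˈnub.

primary 8, secondary 2, 4, 6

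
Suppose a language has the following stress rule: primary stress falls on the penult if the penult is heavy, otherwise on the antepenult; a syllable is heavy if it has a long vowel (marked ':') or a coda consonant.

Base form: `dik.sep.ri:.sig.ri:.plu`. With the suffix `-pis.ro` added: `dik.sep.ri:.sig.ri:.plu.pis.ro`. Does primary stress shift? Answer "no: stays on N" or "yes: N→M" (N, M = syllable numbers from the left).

yes: 5→7

Base `dik.sep.ri:.sig.ri:.plu` (6 syllables):
  Weights: 4 sig H, 5 ri: H, 6 plu L.
  The penult (syllable 5, ri:) is heavy, so it takes stress.
  → primary stress on syllable 5.
Suffixed `dik.sep.ri:.sig.ri:.plu.pis.ro` (8 syllables):
  Weights: 6 plu L, 7 pis H, 8 ro L.
  The penult (syllable 7, pis) is heavy, so it takes stress.
  → primary stress on syllable 7.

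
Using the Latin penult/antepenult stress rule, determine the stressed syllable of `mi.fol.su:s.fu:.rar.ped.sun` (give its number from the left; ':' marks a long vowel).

6

Classical Latin: stress the penult if heavy (long vowel or closed), else the antepenult.
Weights: 5 rar H, 6 ped H, 7 sun H.
The penult (syllable 6, ped) is heavy, so it takes stress.
Stress on syllable 6: mi.fol.su:s.fu:.rar.ˈped.sun.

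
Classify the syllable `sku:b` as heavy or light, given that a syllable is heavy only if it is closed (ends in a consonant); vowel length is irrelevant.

`sku:b`: long vowel, closed (coda /b/). Closed (coda /b/) → heavy.

heavy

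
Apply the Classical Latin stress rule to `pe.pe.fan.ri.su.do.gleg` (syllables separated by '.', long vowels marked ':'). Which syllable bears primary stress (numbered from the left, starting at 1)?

5

Classical Latin: stress the penult if heavy (long vowel or closed), else the antepenult.
Weights: 5 su L, 6 do L, 7 gleg H.
The penult (syllable 6, do) is light, so stress falls on the antepenult (syllable 5, su).
Stress on syllable 5: pe.pe.fan.ri.ˈsu.do.gleg.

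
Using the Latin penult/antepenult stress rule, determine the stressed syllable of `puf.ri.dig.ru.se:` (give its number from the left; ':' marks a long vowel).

Classical Latin: stress the penult if heavy (long vowel or closed), else the antepenult.
Weights: 3 dig H, 4 ru L, 5 se: H.
The penult (syllable 4, ru) is light, so stress falls on the antepenult (syllable 3, dig).
Stress on syllable 3: puf.ri.ˈdig.ru.se:.

3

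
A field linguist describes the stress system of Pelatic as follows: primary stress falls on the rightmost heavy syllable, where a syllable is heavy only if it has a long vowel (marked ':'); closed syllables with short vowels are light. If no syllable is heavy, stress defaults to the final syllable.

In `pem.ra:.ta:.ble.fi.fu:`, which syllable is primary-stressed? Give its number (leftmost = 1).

6

Weights: 1 pem L, 2 ra: H, 3 ta: H, 4 ble L, 5 fi L, 6 fu: H.
Heavy syllables in the domain: 2, 3, 6. The rightmost is syllable 6 (fu:).
Primary stress: syllable 6 → pem.ra:.ta:.ble.fi.ˈfu:.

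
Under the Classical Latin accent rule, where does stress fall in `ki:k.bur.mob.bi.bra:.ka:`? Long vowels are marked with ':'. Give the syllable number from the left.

5

Classical Latin: stress the penult if heavy (long vowel or closed), else the antepenult.
Weights: 4 bi L, 5 bra: H, 6 ka: H.
The penult (syllable 5, bra:) is heavy, so it takes stress.
Stress on syllable 5: ki:k.bur.mob.bi.ˈbra:.ka:.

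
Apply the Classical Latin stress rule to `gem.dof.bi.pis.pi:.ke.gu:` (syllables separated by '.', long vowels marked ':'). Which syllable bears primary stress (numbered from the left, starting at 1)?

5

Classical Latin: stress the penult if heavy (long vowel or closed), else the antepenult.
Weights: 5 pi: H, 6 ke L, 7 gu: H.
The penult (syllable 6, ke) is light, so stress falls on the antepenult (syllable 5, pi:).
Stress on syllable 5: gem.dof.bi.pis.ˈpi:.ke.gu:.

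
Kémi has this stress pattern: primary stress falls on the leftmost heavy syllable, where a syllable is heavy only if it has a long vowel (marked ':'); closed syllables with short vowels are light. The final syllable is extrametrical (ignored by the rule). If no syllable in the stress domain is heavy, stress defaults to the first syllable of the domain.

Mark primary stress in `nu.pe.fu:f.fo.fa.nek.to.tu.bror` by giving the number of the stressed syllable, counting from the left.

3

The final syllable (9, bror) is extrametrical; the stress domain is syllables 1–8.
Weights: 1 nu L, 2 pe L, 3 fu:f H, 4 fo L, 5 fa L, 6 nek L, 7 to L, 8 tu L.
Heavy syllables in the domain: 3. The leftmost is syllable 3 (fu:f).
Primary stress: syllable 3 → nu.pe.ˈfu:f.fo.fa.nek.to.tu.bror.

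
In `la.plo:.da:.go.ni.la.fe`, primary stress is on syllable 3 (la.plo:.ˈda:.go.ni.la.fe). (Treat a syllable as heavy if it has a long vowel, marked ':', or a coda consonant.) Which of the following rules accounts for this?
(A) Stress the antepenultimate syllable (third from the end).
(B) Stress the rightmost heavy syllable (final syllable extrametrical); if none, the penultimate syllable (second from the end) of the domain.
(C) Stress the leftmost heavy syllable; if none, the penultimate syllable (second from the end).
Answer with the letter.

Rule A → syllable 5 (observed: 3).
Rule B → syllable 3 ✓.
Rule C → syllable 2 (observed: 3).

B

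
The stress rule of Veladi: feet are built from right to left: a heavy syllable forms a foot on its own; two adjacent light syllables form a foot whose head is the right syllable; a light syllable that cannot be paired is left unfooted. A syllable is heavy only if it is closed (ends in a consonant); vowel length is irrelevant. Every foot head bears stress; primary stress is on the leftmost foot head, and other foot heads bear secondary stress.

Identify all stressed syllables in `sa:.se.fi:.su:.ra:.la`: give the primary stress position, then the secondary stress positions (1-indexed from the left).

primary 2, secondary 4, 6

Weights: 1 sa: L, 2 se L, 3 fi: L, 4 su: L, 5 ra: L, 6 la L.
Parse right to left (heavy = foot alone; LL = one foot; stranded L unfooted): (sa:.ˈse) (fi:.ˈsu:) (ra:.ˈla).
Foot heads: 2, 4, 6.
Primary stress on the leftmost head = syllable 2.
Secondary stress on 4, 6: sa:.ˈse.fi:.ˌsu:.ra:.ˌla.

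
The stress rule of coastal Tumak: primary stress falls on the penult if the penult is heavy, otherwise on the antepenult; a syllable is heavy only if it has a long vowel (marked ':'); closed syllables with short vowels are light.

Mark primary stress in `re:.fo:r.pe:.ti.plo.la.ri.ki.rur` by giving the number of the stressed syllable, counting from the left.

Weights: 7 ri L, 8 ki L, 9 rur L.
The penult (syllable 8, ki) is light, so stress falls on the antepenult (syllable 7, ri).
Primary stress: syllable 7 → re:.fo:r.pe:.ti.plo.la.ˈri.ki.rur.

7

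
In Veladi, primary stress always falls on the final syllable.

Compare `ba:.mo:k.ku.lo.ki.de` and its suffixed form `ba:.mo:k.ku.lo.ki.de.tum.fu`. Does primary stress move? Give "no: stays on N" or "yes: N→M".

Base `ba:.mo:k.ku.lo.ki.de` (6 syllables):
  The word has 6 syllables; the final syllable is syllable 6 (de).
  → primary stress on syllable 6.
Suffixed `ba:.mo:k.ku.lo.ki.de.tum.fu` (8 syllables):
  The word has 8 syllables; the final syllable is syllable 8 (fu).
  → primary stress on syllable 8.

yes: 6→8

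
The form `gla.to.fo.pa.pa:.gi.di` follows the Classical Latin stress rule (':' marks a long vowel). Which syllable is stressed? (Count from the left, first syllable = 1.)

Classical Latin: stress the penult if heavy (long vowel or closed), else the antepenult.
Weights: 5 pa: H, 6 gi L, 7 di L.
The penult (syllable 6, gi) is light, so stress falls on the antepenult (syllable 5, pa:).
Stress on syllable 5: gla.to.fo.pa.ˈpa:.gi.di.

5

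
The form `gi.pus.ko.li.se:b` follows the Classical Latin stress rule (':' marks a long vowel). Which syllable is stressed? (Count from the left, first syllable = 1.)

Classical Latin: stress the penult if heavy (long vowel or closed), else the antepenult.
Weights: 3 ko L, 4 li L, 5 se:b H.
The penult (syllable 4, li) is light, so stress falls on the antepenult (syllable 3, ko).
Stress on syllable 3: gi.pus.ˈko.li.se:b.

3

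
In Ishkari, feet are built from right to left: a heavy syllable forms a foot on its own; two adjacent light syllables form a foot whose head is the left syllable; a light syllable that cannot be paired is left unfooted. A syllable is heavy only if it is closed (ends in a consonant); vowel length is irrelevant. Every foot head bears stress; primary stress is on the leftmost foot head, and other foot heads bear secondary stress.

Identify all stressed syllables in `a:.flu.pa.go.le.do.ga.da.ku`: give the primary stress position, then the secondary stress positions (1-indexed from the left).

Weights: 1 a: L, 2 flu L, 3 pa L, 4 go L, 5 le L, 6 do L, 7 ga L, 8 da L, 9 ku L.
Parse right to left (heavy = foot alone; LL = one foot; stranded L unfooted): a: (ˈflu.pa) (ˈgo.le) (ˈdo.ga) (ˈda.ku).
Foot heads: 2, 4, 6, 8.
Primary stress on the leftmost head = syllable 2.
Secondary stress on 4, 6, 8: a:.ˈflu.pa.ˌgo.le.ˌdo.ga.ˌda.ku.

primary 2, secondary 4, 6, 8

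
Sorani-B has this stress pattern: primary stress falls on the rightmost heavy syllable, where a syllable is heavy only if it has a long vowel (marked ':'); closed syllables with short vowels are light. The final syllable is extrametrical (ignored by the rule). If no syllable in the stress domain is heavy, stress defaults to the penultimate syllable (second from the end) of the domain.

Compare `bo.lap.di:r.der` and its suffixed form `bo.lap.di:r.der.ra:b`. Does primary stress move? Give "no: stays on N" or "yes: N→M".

no: stays on 3

Base `bo.lap.di:r.der` (4 syllables):
  The final syllable (4, der) is extrametrical; the stress domain is syllables 1–3.
  Weights: 1 bo L, 2 lap L, 3 di:r H.
  Heavy syllables in the domain: 3. The rightmost is syllable 3 (di:r).
  → primary stress on syllable 3.
Suffixed `bo.lap.di:r.der.ra:b` (5 syllables):
  The final syllable (5, ra:b) is extrametrical; the stress domain is syllables 1–4.
  Weights: 1 bo L, 2 lap L, 3 di:r H, 4 der L.
  Heavy syllables in the domain: 3. The rightmost is syllable 3 (di:r).
  → primary stress on syllable 3.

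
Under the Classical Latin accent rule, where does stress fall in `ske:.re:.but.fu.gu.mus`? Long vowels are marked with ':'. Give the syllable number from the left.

4

Classical Latin: stress the penult if heavy (long vowel or closed), else the antepenult.
Weights: 4 fu L, 5 gu L, 6 mus H.
The penult (syllable 5, gu) is light, so stress falls on the antepenult (syllable 4, fu).
Stress on syllable 4: ske:.re:.but.ˈfu.gu.mus.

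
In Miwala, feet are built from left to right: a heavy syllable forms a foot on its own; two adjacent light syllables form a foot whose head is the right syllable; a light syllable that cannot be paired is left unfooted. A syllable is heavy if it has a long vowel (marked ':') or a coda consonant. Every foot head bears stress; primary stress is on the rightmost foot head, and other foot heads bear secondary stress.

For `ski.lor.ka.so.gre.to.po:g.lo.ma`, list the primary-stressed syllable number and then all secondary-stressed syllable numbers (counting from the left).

primary 9, secondary 2, 4, 6, 7

Weights: 1 ski L, 2 lor H, 3 ka L, 4 so L, 5 gre L, 6 to L, 7 po:g H, 8 lo L, 9 ma L.
Parse left to right (heavy = foot alone; LL = one foot; stranded L unfooted): ski (ˈlor) (ka.ˈso) (gre.ˈto) (ˈpo:g) (lo.ˈma).
Foot heads: 2, 4, 6, 7, 9.
Primary stress on the rightmost head = syllable 9.
Secondary stress on 2, 4, 6, 7: ski.ˌlor.ka.ˌso.gre.ˌto.ˌpo:g.lo.ˈma.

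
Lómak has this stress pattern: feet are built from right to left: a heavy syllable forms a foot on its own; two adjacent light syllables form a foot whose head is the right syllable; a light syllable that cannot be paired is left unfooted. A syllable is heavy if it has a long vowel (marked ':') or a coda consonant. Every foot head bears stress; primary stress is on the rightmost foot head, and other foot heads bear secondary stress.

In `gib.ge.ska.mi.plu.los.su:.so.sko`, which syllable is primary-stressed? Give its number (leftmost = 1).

Weights: 1 gib H, 2 ge L, 3 ska L, 4 mi L, 5 plu L, 6 los H, 7 su: H, 8 so L, 9 sko L.
Parse right to left (heavy = foot alone; LL = one foot; stranded L unfooted): (ˈgib) (ge.ˈska) (mi.ˈplu) (ˈlos) (ˈsu:) (so.ˈsko).
Foot heads: 1, 3, 5, 6, 7, 9.
Primary stress on the rightmost head = syllable 9.
Primary stress: syllable 9 → gib.ge.ska.mi.plu.los.su:.so.ˈsko.

9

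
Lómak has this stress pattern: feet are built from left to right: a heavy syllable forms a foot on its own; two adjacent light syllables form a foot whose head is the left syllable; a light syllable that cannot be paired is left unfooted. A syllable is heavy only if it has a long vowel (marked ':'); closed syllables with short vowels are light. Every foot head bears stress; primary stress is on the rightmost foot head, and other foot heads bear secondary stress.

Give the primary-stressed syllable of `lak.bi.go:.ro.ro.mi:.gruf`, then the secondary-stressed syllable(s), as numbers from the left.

Weights: 1 lak L, 2 bi L, 3 go: H, 4 ro L, 5 ro L, 6 mi: H, 7 gruf L.
Parse left to right (heavy = foot alone; LL = one foot; stranded L unfooted): (ˈlak.bi) (ˈgo:) (ˈro.ro) (ˈmi:) gruf.
Foot heads: 1, 3, 4, 6.
Primary stress on the rightmost head = syllable 6.
Secondary stress on 1, 3, 4: ˌlak.bi.ˌgo:.ˌro.ro.ˈmi:.gruf.

primary 6, secondary 1, 3, 4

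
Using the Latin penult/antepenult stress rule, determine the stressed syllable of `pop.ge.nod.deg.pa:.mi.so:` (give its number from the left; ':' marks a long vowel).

5

Classical Latin: stress the penult if heavy (long vowel or closed), else the antepenult.
Weights: 5 pa: H, 6 mi L, 7 so: H.
The penult (syllable 6, mi) is light, so stress falls on the antepenult (syllable 5, pa:).
Stress on syllable 5: pop.ge.nod.deg.ˈpa:.mi.so:.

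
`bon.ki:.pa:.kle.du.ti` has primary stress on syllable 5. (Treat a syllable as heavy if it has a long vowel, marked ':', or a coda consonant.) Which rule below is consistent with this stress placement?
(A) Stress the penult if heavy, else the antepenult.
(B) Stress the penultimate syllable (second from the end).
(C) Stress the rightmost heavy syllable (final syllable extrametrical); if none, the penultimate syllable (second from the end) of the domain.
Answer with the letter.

B

Rule A → syllable 4 (observed: 5).
Rule B → syllable 5 ✓.
Rule C → syllable 3 (observed: 5).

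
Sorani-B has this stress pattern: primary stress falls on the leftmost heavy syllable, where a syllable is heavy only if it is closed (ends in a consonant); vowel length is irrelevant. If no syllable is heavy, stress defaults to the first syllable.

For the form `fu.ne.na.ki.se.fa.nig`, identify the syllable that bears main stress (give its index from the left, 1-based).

Weights: 1 fu L, 2 ne L, 3 na L, 4 ki L, 5 se L, 6 fa L, 7 nig H.
Heavy syllables in the domain: 7. The leftmost is syllable 7 (nig).
Primary stress: syllable 7 → fu.ne.na.ki.se.fa.ˈnig.

7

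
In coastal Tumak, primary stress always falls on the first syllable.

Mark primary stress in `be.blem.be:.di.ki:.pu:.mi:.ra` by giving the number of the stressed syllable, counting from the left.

The word has 8 syllables; the first syllable is syllable 1 (be).
Primary stress: syllable 1 → ˈbe.blem.be:.di.ki:.pu:.mi:.ra.

1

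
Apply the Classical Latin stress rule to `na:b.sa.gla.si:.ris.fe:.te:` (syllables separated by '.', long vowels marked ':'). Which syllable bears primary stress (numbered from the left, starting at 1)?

Classical Latin: stress the penult if heavy (long vowel or closed), else the antepenult.
Weights: 5 ris H, 6 fe: H, 7 te: H.
The penult (syllable 6, fe:) is heavy, so it takes stress.
Stress on syllable 6: na:b.sa.gla.si:.ris.ˈfe:.te:.

6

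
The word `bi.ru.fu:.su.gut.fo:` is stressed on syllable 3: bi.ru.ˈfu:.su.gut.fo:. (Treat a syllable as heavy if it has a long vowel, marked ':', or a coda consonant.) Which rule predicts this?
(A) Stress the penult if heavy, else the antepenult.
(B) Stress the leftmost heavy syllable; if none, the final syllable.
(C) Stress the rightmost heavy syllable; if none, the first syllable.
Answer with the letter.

Rule A → syllable 5 (observed: 3).
Rule B → syllable 3 ✓.
Rule C → syllable 6 (observed: 3).

B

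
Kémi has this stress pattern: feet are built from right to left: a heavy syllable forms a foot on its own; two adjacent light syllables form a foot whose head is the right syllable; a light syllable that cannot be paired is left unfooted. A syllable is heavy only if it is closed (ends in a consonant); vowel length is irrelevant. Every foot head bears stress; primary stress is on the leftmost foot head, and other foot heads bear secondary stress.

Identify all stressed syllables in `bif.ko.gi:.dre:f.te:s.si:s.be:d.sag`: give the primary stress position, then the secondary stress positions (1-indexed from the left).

primary 1, secondary 3, 4, 5, 6, 7, 8

Weights: 1 bif H, 2 ko L, 3 gi: L, 4 dre:f H, 5 te:s H, 6 si:s H, 7 be:d H, 8 sag H.
Parse right to left (heavy = foot alone; LL = one foot; stranded L unfooted): (ˈbif) (ko.ˈgi:) (ˈdre:f) (ˈte:s) (ˈsi:s) (ˈbe:d) (ˈsag).
Foot heads: 1, 3, 4, 5, 6, 7, 8.
Primary stress on the leftmost head = syllable 1.
Secondary stress on 3, 4, 5, 6, 7, 8: ˈbif.ko.ˌgi:.ˌdre:f.ˌte:s.ˌsi:s.ˌbe:d.ˌsag.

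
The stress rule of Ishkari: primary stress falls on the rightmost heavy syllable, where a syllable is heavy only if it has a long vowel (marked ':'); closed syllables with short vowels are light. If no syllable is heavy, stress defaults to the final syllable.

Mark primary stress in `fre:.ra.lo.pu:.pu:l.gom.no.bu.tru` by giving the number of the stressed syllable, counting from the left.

Weights: 1 fre: H, 2 ra L, 3 lo L, 4 pu: H, 5 pu:l H, 6 gom L, 7 no L, 8 bu L, 9 tru L.
Heavy syllables in the domain: 1, 4, 5. The rightmost is syllable 5 (pu:l).
Primary stress: syllable 5 → fre:.ra.lo.pu:.ˈpu:l.gom.no.bu.tru.

5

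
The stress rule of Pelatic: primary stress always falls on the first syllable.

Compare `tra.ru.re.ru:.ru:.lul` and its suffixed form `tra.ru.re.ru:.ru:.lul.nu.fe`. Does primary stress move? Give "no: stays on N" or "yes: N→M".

no: stays on 1

Base `tra.ru.re.ru:.ru:.lul` (6 syllables):
  The word has 6 syllables; the first syllable is syllable 1 (tra).
  → primary stress on syllable 1.
Suffixed `tra.ru.re.ru:.ru:.lul.nu.fe` (8 syllables):
  The word has 8 syllables; the first syllable is syllable 1 (tra).
  → primary stress on syllable 1.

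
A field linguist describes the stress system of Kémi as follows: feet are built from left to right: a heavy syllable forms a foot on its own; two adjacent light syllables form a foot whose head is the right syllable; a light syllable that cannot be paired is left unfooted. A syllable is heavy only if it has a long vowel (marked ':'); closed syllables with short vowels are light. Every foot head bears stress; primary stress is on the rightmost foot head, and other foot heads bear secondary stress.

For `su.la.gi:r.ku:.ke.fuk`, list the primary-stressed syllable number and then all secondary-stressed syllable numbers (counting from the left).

primary 6, secondary 2, 3, 4

Weights: 1 su L, 2 la L, 3 gi:r H, 4 ku: H, 5 ke L, 6 fuk L.
Parse left to right (heavy = foot alone; LL = one foot; stranded L unfooted): (su.ˈla) (ˈgi:r) (ˈku:) (ke.ˈfuk).
Foot heads: 2, 3, 4, 6.
Primary stress on the rightmost head = syllable 6.
Secondary stress on 2, 3, 4: su.ˌla.ˌgi:r.ˌku:.ke.ˈfuk.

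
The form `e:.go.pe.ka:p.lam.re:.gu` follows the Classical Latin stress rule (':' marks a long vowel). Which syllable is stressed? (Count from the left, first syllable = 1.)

6

Classical Latin: stress the penult if heavy (long vowel or closed), else the antepenult.
Weights: 5 lam H, 6 re: H, 7 gu L.
The penult (syllable 6, re:) is heavy, so it takes stress.
Stress on syllable 6: e:.go.pe.ka:p.lam.ˈre:.gu.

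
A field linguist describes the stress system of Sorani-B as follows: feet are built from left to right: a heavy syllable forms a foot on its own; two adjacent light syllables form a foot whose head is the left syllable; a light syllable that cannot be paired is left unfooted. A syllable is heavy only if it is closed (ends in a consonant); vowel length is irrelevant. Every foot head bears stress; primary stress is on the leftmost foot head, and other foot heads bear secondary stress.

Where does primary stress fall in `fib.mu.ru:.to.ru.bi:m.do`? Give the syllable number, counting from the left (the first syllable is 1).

Weights: 1 fib H, 2 mu L, 3 ru: L, 4 to L, 5 ru L, 6 bi:m H, 7 do L.
Parse left to right (heavy = foot alone; LL = one foot; stranded L unfooted): (ˈfib) (ˈmu.ru:) (ˈto.ru) (ˈbi:m) do.
Foot heads: 1, 2, 4, 6.
Primary stress on the leftmost head = syllable 1.
Primary stress: syllable 1 → ˈfib.mu.ru:.to.ru.bi:m.do.

1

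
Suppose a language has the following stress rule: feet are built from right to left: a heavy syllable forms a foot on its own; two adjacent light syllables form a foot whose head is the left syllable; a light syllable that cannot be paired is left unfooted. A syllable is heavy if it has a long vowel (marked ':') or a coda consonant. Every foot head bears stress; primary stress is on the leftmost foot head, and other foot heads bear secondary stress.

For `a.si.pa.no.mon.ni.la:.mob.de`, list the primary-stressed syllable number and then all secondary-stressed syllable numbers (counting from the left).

primary 1, secondary 3, 5, 7, 8

Weights: 1 a L, 2 si L, 3 pa L, 4 no L, 5 mon H, 6 ni L, 7 la: H, 8 mob H, 9 de L.
Parse right to left (heavy = foot alone; LL = one foot; stranded L unfooted): (ˈa.si) (ˈpa.no) (ˈmon) ni (ˈla:) (ˈmob) de.
Foot heads: 1, 3, 5, 7, 8.
Primary stress on the leftmost head = syllable 1.
Secondary stress on 3, 5, 7, 8: ˈa.si.ˌpa.no.ˌmon.ni.ˌla:.ˌmob.de.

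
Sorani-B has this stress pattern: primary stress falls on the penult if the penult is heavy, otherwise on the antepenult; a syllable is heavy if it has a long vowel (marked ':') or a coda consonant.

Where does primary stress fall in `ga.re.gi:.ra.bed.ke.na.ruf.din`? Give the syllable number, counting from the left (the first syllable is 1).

Weights: 7 na L, 8 ruf H, 9 din H.
The penult (syllable 8, ruf) is heavy, so it takes stress.
Primary stress: syllable 8 → ga.re.gi:.ra.bed.ke.na.ˈruf.din.

8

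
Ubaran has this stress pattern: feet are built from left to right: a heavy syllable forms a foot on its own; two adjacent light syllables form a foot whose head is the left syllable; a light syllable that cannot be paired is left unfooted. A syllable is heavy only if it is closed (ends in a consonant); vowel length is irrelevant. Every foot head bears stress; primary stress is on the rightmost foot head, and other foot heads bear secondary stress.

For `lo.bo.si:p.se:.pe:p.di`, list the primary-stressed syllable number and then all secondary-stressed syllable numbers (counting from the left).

primary 5, secondary 1, 3

Weights: 1 lo L, 2 bo L, 3 si:p H, 4 se: L, 5 pe:p H, 6 di L.
Parse left to right (heavy = foot alone; LL = one foot; stranded L unfooted): (ˈlo.bo) (ˈsi:p) se: (ˈpe:p) di.
Foot heads: 1, 3, 5.
Primary stress on the rightmost head = syllable 5.
Secondary stress on 1, 3: ˌlo.bo.ˌsi:p.se:.ˈpe:p.di.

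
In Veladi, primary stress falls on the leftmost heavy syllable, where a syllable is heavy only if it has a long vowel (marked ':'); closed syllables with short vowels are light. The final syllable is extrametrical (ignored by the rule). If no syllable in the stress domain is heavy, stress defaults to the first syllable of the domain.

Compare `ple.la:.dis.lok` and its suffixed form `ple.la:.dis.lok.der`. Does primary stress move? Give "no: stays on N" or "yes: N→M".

no: stays on 2

Base `ple.la:.dis.lok` (4 syllables):
  The final syllable (4, lok) is extrametrical; the stress domain is syllables 1–3.
  Weights: 1 ple L, 2 la: H, 3 dis L.
  Heavy syllables in the domain: 2. The leftmost is syllable 2 (la:).
  → primary stress on syllable 2.
Suffixed `ple.la:.dis.lok.der` (5 syllables):
  The final syllable (5, der) is extrametrical; the stress domain is syllables 1–4.
  Weights: 1 ple L, 2 la: H, 3 dis L, 4 lok L.
  Heavy syllables in the domain: 2. The leftmost is syllable 2 (la:).
  → primary stress on syllable 2.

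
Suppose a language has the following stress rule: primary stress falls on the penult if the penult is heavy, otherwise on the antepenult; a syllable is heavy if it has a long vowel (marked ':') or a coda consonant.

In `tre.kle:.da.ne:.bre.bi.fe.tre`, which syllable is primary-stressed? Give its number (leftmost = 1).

Weights: 6 bi L, 7 fe L, 8 tre L.
The penult (syllable 7, fe) is light, so stress falls on the antepenult (syllable 6, bi).
Primary stress: syllable 6 → tre.kle:.da.ne:.bre.ˈbi.fe.tre.

6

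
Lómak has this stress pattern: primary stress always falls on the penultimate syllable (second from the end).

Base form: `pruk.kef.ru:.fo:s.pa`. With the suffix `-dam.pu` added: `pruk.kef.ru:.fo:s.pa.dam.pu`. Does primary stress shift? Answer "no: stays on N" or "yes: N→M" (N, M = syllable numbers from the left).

Base `pruk.kef.ru:.fo:s.pa` (5 syllables):
  The word has 5 syllables; the penultimate syllable (second from the end) is syllable 4 (fo:s).
  → primary stress on syllable 4.
Suffixed `pruk.kef.ru:.fo:s.pa.dam.pu` (7 syllables):
  The word has 7 syllables; the penultimate syllable (second from the end) is syllable 6 (dam).
  → primary stress on syllable 6.

yes: 4→6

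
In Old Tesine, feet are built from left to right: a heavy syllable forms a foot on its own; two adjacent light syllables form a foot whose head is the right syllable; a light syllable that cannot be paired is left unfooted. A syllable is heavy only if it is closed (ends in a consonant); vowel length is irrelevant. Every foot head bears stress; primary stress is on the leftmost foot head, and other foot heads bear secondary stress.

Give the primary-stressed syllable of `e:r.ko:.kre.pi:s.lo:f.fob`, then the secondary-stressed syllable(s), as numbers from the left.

Weights: 1 e:r H, 2 ko: L, 3 kre L, 4 pi:s H, 5 lo:f H, 6 fob H.
Parse left to right (heavy = foot alone; LL = one foot; stranded L unfooted): (ˈe:r) (ko:.ˈkre) (ˈpi:s) (ˈlo:f) (ˈfob).
Foot heads: 1, 3, 4, 5, 6.
Primary stress on the leftmost head = syllable 1.
Secondary stress on 3, 4, 5, 6: ˈe:r.ko:.ˌkre.ˌpi:s.ˌlo:f.ˌfob.

primary 1, secondary 3, 4, 5, 6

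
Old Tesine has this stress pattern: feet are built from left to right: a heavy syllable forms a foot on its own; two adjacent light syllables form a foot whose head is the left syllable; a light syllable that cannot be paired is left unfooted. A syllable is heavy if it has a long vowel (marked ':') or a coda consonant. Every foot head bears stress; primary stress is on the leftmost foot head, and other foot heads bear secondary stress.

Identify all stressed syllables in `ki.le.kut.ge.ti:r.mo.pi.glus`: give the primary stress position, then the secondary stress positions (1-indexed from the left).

primary 1, secondary 3, 5, 6, 8

Weights: 1 ki L, 2 le L, 3 kut H, 4 ge L, 5 ti:r H, 6 mo L, 7 pi L, 8 glus H.
Parse left to right (heavy = foot alone; LL = one foot; stranded L unfooted): (ˈki.le) (ˈkut) ge (ˈti:r) (ˈmo.pi) (ˈglus).
Foot heads: 1, 3, 5, 6, 8.
Primary stress on the leftmost head = syllable 1.
Secondary stress on 3, 5, 6, 8: ˈki.le.ˌkut.ge.ˌti:r.ˌmo.pi.ˌglus.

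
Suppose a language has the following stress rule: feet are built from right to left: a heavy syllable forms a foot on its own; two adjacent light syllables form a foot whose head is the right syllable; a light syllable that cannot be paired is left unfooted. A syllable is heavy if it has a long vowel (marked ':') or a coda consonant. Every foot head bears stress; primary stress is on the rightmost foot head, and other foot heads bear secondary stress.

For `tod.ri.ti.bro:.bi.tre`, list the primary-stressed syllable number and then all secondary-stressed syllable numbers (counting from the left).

primary 6, secondary 1, 3, 4

Weights: 1 tod H, 2 ri L, 3 ti L, 4 bro: H, 5 bi L, 6 tre L.
Parse right to left (heavy = foot alone; LL = one foot; stranded L unfooted): (ˈtod) (ri.ˈti) (ˈbro:) (bi.ˈtre).
Foot heads: 1, 3, 4, 6.
Primary stress on the rightmost head = syllable 6.
Secondary stress on 1, 3, 4: ˌtod.ri.ˌti.ˌbro:.bi.ˈtre.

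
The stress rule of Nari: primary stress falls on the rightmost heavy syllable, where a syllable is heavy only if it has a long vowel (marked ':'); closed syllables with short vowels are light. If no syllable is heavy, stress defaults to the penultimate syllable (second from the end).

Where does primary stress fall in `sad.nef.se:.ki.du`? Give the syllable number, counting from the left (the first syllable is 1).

3

Weights: 1 sad L, 2 nef L, 3 se: H, 4 ki L, 5 du L.
Heavy syllables in the domain: 3. The rightmost is syllable 3 (se:).
Primary stress: syllable 3 → sad.nef.ˈse:.ki.du.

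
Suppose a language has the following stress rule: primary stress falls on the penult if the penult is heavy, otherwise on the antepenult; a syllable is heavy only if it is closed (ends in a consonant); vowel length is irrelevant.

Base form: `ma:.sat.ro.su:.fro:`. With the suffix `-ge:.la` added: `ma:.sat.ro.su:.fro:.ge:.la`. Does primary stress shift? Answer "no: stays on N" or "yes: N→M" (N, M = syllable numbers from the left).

yes: 3→5

Base `ma:.sat.ro.su:.fro:` (5 syllables):
  Weights: 3 ro L, 4 su: L, 5 fro: L.
  The penult (syllable 4, su:) is light, so stress falls on the antepenult (syllable 3, ro).
  → primary stress on syllable 3.
Suffixed `ma:.sat.ro.su:.fro:.ge:.la` (7 syllables):
  Weights: 5 fro: L, 6 ge: L, 7 la L.
  The penult (syllable 6, ge:) is light, so stress falls on the antepenult (syllable 5, fro:).
  → primary stress on syllable 5.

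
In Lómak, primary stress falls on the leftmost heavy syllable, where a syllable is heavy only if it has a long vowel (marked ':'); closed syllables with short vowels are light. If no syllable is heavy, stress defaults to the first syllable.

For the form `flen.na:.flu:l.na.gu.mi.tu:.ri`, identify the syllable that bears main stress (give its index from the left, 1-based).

Weights: 1 flen L, 2 na: H, 3 flu:l H, 4 na L, 5 gu L, 6 mi L, 7 tu: H, 8 ri L.
Heavy syllables in the domain: 2, 3, 7. The leftmost is syllable 2 (na:).
Primary stress: syllable 2 → flen.ˈna:.flu:l.na.gu.mi.tu:.ri.

2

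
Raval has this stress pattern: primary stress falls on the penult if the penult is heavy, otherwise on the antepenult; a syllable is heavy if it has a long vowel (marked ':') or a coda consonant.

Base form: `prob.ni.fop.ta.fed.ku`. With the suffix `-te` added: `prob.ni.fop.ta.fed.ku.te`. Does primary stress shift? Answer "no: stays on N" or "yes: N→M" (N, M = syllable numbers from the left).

no: stays on 5

Base `prob.ni.fop.ta.fed.ku` (6 syllables):
  Weights: 4 ta L, 5 fed H, 6 ku L.
  The penult (syllable 5, fed) is heavy, so it takes stress.
  → primary stress on syllable 5.
Suffixed `prob.ni.fop.ta.fed.ku.te` (7 syllables):
  Weights: 5 fed H, 6 ku L, 7 te L.
  The penult (syllable 6, ku) is light, so stress falls on the antepenult (syllable 5, fed).
  → primary stress on syllable 5.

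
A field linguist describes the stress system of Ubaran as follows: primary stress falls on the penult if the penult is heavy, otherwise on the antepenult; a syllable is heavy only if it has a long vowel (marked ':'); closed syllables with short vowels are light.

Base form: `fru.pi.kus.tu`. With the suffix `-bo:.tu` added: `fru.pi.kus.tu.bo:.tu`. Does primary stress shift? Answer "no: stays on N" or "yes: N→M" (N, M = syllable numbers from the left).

yes: 2→5

Base `fru.pi.kus.tu` (4 syllables):
  Weights: 2 pi L, 3 kus L, 4 tu L.
  The penult (syllable 3, kus) is light, so stress falls on the antepenult (syllable 2, pi).
  → primary stress on syllable 2.
Suffixed `fru.pi.kus.tu.bo:.tu` (6 syllables):
  Weights: 4 tu L, 5 bo: H, 6 tu L.
  The penult (syllable 5, bo:) is heavy, so it takes stress.
  → primary stress on syllable 5.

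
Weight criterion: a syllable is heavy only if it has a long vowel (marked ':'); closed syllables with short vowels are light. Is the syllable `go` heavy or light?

`go`: short vowel, open (no coda). Short vowel → light.

light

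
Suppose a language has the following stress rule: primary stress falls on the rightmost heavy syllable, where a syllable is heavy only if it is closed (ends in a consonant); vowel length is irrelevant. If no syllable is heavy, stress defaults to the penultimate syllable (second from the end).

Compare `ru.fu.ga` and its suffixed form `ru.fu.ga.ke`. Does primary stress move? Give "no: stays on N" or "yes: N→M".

Base `ru.fu.ga` (3 syllables):
  Weights: 1 ru L, 2 fu L, 3 ga L.
  No heavy syllable in the domain; default to the penultimate syllable (second from the end) = syllable 2.
  → primary stress on syllable 2.
Suffixed `ru.fu.ga.ke` (4 syllables):
  Weights: 1 ru L, 2 fu L, 3 ga L, 4 ke L.
  No heavy syllable in the domain; default to the penultimate syllable (second from the end) = syllable 3.
  → primary stress on syllable 3.

yes: 2→3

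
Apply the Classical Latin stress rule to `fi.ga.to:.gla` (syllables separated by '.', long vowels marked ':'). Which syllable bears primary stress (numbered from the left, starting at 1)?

3

Classical Latin: stress the penult if heavy (long vowel or closed), else the antepenult.
Weights: 2 ga L, 3 to: H, 4 gla L.
The penult (syllable 3, to:) is heavy, so it takes stress.
Stress on syllable 3: fi.ga.ˈto:.gla.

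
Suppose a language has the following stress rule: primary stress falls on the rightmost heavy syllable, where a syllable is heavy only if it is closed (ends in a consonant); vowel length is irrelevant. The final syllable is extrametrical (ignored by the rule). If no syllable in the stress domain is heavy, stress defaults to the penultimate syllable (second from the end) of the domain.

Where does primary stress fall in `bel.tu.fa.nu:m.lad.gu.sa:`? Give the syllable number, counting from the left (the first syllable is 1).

5

The final syllable (7, sa:) is extrametrical; the stress domain is syllables 1–6.
Weights: 1 bel H, 2 tu L, 3 fa L, 4 nu:m H, 5 lad H, 6 gu L.
Heavy syllables in the domain: 1, 4, 5. The rightmost is syllable 5 (lad).
Primary stress: syllable 5 → bel.tu.fa.nu:m.ˈlad.gu.sa:.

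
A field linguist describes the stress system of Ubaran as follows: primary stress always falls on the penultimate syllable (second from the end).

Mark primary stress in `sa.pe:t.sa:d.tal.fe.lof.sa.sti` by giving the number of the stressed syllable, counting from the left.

7

The word has 8 syllables; the penultimate syllable (second from the end) is syllable 7 (sa).
Primary stress: syllable 7 → sa.pe:t.sa:d.tal.fe.lof.ˈsa.sti.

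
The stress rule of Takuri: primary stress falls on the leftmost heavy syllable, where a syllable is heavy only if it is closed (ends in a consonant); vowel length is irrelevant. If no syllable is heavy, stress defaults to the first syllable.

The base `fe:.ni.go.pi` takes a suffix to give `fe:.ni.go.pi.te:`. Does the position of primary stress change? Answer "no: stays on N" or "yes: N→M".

no: stays on 1

Base `fe:.ni.go.pi` (4 syllables):
  Weights: 1 fe: L, 2 ni L, 3 go L, 4 pi L.
  No heavy syllable in the domain; default to the first syllable = syllable 1.
  → primary stress on syllable 1.
Suffixed `fe:.ni.go.pi.te:` (5 syllables):
  Weights: 1 fe: L, 2 ni L, 3 go L, 4 pi L, 5 te: L.
  No heavy syllable in the domain; default to the first syllable = syllable 1.
  → primary stress on syllable 1.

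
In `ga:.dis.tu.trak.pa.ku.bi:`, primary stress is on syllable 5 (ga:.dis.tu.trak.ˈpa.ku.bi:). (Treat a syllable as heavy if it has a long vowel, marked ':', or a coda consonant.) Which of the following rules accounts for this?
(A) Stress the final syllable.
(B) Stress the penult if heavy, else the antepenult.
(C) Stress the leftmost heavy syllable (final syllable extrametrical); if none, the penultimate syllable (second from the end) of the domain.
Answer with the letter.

Rule A → syllable 7 (observed: 5).
Rule B → syllable 5 ✓.
Rule C → syllable 1 (observed: 5).

B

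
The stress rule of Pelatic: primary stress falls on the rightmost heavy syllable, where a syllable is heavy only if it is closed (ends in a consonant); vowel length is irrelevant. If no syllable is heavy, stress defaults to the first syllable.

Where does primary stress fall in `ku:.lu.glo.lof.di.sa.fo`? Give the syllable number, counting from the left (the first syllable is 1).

Weights: 1 ku: L, 2 lu L, 3 glo L, 4 lof H, 5 di L, 6 sa L, 7 fo L.
Heavy syllables in the domain: 4. The rightmost is syllable 4 (lof).
Primary stress: syllable 4 → ku:.lu.glo.ˈlof.di.sa.fo.

4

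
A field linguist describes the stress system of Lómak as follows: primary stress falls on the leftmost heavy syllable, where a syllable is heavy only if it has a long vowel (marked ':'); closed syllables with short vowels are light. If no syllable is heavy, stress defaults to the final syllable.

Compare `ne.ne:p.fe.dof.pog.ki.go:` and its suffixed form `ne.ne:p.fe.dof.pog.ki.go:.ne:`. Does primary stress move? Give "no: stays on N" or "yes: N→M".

no: stays on 2

Base `ne.ne:p.fe.dof.pog.ki.go:` (7 syllables):
  Weights: 1 ne L, 2 ne:p H, 3 fe L, 4 dof L, 5 pog L, 6 ki L, 7 go: H.
  Heavy syllables in the domain: 2, 7. The leftmost is syllable 2 (ne:p).
  → primary stress on syllable 2.
Suffixed `ne.ne:p.fe.dof.pog.ki.go:.ne:` (8 syllables):
  Weights: 1 ne L, 2 ne:p H, 3 fe L, 4 dof L, 5 pog L, 6 ki L, 7 go: H, 8 ne: H.
  Heavy syllables in the domain: 2, 7, 8. The leftmost is syllable 2 (ne:p).
  → primary stress on syllable 2.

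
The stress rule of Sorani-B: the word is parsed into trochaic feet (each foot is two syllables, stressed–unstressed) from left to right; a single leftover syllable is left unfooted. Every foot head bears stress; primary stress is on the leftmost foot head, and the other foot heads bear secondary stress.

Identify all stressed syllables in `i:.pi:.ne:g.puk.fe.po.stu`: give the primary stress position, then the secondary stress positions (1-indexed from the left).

Parse left to right into trochaic (ˈσσ) feet: (ˈi:.pi:) (ˈne:g.puk) (ˈfe.po) stu. Syllable 7 is left unfooted.
Foot heads (stressed positions): 1, 3, 5.
End Rule Leftmost: primary stress on the leftmost head = syllable 1.
Secondary stress on 3, 5: ˈi:.pi:.ˌne:g.puk.ˌfe.po.stu.

primary 1, secondary 3, 5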